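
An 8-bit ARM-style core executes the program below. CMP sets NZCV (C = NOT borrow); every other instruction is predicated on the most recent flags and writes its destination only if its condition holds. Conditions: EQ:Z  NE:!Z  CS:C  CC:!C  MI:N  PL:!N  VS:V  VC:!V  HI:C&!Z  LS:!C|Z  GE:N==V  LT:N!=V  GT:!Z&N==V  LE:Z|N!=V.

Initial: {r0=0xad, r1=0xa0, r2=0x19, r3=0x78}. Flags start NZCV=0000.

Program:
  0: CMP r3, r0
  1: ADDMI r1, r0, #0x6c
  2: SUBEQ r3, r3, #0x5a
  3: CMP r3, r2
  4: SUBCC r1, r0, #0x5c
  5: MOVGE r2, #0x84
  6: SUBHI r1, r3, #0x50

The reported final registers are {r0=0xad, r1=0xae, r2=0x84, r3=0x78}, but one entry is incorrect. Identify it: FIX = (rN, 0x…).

FIX = (r1, 0x28)

[0] flags=1001 → (cmp)
[1] flags=1001 MI?T → r1=0x19
[2] flags=1001 EQ?F → skip
[3] flags=0010 → (cmp)
[4] flags=0010 CC?F → skip
[5] flags=0010 GE?T → r2=0x84
[6] flags=0010 HI?T → r1=0x28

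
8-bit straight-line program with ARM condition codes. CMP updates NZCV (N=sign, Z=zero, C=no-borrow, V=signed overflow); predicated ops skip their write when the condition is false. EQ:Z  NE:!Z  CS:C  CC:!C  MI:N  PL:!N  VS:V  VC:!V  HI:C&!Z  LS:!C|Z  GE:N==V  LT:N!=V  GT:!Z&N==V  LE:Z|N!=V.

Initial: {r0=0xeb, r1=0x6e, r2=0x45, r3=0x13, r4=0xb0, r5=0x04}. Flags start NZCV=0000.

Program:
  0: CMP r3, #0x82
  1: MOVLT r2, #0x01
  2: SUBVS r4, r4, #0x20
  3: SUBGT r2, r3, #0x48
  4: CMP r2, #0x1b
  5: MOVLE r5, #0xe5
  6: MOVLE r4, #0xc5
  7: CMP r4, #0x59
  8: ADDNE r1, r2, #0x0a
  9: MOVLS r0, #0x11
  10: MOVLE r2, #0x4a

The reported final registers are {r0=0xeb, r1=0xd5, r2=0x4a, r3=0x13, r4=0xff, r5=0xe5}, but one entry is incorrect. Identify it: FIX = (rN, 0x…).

0: ✓ CMP  NZCV=1001
1: · MOVLT
2: ✓ SUBVS  r4←0x90
3: ✓ SUBGT  r2←0xcb
4: ✓ CMP  NZCV=1010
5: ✓ MOVLE  r5←0xe5
6: ✓ MOVLE  r4←0xc5
7: ✓ CMP  NZCV=0011
8: ✓ ADDNE  r1←0xd5
9: · MOVLS
10: ✓ MOVLE  r2←0x4a

FIX = (r4, 0xc5)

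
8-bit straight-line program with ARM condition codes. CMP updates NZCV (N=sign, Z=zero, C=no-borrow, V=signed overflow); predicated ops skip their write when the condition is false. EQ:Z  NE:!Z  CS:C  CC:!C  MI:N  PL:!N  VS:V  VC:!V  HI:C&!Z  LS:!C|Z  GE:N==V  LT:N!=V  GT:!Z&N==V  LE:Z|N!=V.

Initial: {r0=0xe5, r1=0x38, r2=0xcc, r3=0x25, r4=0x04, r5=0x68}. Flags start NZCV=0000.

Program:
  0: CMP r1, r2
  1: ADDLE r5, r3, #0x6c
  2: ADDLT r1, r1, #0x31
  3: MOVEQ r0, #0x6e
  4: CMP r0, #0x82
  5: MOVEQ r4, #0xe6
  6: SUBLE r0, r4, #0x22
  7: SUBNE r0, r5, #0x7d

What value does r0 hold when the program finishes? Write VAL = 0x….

VAL = 0xeb

[0] flags=0000 → (cmp)
[1] flags=0000 LE?F → skip
[2] flags=0000 LT?F → skip
[3] flags=0000 EQ?F → skip
[4] flags=0010 → (cmp)
[5] flags=0010 EQ?F → skip
[6] flags=0010 LE?F → skip
[7] flags=0010 NE?T → r0=0xeb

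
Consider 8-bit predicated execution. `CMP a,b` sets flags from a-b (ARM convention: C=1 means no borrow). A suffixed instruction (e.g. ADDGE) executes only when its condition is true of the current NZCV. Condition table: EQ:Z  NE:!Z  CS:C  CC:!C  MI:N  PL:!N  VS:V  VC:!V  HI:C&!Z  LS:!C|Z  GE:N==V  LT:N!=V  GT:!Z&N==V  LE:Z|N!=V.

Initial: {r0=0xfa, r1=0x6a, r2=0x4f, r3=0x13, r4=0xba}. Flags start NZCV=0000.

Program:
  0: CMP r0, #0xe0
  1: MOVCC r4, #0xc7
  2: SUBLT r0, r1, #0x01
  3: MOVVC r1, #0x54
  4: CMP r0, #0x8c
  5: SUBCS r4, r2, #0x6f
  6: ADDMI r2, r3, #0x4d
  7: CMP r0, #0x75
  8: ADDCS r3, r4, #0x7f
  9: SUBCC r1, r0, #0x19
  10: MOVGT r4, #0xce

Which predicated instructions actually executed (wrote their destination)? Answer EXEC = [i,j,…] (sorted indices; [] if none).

0: ✓ CMP  NZCV=0010
1: · MOVCC
2: · SUBLT
3: ✓ MOVVC  r1←0x54
4: ✓ CMP  NZCV=0010
5: ✓ SUBCS  r4←0xe0
6: · ADDMI
7: ✓ CMP  NZCV=1010
8: ✓ ADDCS  r3←0x5f
9: · SUBCC
10: · MOVGT

EXEC = [3,5,8]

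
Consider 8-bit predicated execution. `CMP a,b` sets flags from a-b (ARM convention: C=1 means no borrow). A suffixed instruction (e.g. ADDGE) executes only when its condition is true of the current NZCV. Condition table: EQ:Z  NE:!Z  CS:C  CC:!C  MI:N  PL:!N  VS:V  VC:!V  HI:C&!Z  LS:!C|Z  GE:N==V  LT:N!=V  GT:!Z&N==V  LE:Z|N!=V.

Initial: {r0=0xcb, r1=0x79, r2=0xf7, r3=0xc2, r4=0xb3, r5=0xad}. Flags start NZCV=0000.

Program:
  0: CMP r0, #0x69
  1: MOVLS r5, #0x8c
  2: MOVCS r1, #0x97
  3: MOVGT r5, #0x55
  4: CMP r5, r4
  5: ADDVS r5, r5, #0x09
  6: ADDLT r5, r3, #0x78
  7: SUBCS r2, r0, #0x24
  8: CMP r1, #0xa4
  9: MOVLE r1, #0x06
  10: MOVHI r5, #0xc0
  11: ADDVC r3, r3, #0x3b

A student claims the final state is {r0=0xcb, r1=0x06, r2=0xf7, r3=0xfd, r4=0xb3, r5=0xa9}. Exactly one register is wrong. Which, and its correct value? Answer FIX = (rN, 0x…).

FIX = (r5, 0x3a)

0: ✓ CMP  NZCV=0011
1: · MOVLS
2: ✓ MOVCS  r1←0x97
3: · MOVGT
4: ✓ CMP  NZCV=1000
5: · ADDVS
6: ✓ ADDLT  r5←0x3a
7: · SUBCS
8: ✓ CMP  NZCV=1000
9: ✓ MOVLE  r1←0x06
10: · MOVHI
11: ✓ ADDVC  r3←0xfd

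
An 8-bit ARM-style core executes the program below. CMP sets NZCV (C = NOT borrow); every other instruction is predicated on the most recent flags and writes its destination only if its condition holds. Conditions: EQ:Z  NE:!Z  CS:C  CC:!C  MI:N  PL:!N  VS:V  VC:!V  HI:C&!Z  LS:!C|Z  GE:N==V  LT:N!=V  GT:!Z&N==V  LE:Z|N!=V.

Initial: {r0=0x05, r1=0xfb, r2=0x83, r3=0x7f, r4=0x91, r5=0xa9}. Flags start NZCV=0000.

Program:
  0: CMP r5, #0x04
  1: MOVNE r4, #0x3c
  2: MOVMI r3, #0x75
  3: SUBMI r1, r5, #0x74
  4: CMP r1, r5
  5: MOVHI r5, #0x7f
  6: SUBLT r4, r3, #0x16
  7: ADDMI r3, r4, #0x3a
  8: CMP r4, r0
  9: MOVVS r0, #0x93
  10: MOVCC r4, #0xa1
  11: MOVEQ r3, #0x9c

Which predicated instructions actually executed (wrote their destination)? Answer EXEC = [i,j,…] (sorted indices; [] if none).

[0] flags=1010 → (cmp)
[1] flags=1010 NE?T → r4=0x3c
[2] flags=1010 MI?T → r3=0x75
[3] flags=1010 MI?T → r1=0x35
[4] flags=1001 → (cmp)
[5] flags=1001 HI?F → skip
[6] flags=1001 LT?F → skip
[7] flags=1001 MI?T → r3=0x76
[8] flags=0010 → (cmp)
[9] flags=0010 VS?F → skip
[10] flags=0010 CC?F → skip
[11] flags=0010 EQ?F → skip

EXEC = [1,2,3,7]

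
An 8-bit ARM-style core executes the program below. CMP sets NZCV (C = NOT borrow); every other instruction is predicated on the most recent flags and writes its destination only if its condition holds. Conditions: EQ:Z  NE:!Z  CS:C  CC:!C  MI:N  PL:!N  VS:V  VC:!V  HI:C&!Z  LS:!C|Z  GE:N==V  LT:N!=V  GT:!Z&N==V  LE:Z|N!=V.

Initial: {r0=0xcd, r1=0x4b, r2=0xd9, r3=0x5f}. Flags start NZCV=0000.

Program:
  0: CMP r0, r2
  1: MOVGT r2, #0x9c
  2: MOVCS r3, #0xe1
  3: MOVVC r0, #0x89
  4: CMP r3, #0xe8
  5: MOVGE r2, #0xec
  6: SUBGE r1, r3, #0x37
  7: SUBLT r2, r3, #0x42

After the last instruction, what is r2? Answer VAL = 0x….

0: ✓ CMP  NZCV=1000
1: · MOVGT
2: · MOVCS
3: ✓ MOVVC  r0←0x89
4: ✓ CMP  NZCV=0000
5: ✓ MOVGE  r2←0xec
6: ✓ SUBGE  r1←0x28
7: · SUBLT

VAL = 0xec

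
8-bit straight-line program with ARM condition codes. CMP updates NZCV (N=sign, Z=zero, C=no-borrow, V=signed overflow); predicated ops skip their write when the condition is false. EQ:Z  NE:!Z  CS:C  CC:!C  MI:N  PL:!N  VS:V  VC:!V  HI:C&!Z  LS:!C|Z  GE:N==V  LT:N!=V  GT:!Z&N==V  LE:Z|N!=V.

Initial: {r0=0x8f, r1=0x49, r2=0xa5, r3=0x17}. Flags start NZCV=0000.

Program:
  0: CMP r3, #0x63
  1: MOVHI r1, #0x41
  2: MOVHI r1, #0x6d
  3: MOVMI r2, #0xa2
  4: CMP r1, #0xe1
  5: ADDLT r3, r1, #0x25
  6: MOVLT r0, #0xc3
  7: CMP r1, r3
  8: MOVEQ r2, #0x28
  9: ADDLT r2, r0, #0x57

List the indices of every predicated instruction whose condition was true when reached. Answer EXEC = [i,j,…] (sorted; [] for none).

0: ✓ CMP  NZCV=1000
1: · MOVHI
2: · MOVHI
3: ✓ MOVMI  r2←0xa2
4: ✓ CMP  NZCV=0000
5: · ADDLT
6: · MOVLT
7: ✓ CMP  NZCV=0010
8: · MOVEQ
9: · ADDLT

EXEC = [3]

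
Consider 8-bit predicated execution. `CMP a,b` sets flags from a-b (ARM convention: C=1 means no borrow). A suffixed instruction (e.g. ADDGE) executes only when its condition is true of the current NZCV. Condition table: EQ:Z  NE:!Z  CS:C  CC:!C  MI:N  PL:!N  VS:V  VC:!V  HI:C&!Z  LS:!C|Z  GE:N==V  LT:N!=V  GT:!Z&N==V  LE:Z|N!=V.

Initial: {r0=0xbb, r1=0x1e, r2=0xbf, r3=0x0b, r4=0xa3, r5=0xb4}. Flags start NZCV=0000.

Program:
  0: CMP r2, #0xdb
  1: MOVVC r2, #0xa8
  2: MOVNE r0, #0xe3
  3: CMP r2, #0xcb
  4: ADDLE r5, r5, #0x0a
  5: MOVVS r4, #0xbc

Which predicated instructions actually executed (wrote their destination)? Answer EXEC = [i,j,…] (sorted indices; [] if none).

EXEC = [1,2,4]

[0] flags=1000 → (cmp)
[1] flags=1000 VC?T → r2=0xa8
[2] flags=1000 NE?T → r0=0xe3
[3] flags=1000 → (cmp)
[4] flags=1000 LE?T → r5=0xbe
[5] flags=1000 VS?F → skip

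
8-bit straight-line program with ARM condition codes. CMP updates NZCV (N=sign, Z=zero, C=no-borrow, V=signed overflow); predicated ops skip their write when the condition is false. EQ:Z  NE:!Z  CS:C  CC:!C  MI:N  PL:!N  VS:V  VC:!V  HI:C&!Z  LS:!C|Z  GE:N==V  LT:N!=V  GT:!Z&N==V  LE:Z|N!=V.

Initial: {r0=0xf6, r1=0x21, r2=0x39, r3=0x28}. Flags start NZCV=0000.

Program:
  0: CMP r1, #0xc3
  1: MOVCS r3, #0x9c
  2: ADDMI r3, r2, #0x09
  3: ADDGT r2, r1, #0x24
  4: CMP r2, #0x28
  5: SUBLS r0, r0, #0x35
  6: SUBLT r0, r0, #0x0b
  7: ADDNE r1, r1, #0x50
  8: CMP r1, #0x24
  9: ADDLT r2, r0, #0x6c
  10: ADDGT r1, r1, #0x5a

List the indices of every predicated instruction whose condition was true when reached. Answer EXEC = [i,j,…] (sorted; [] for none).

[0] flags=0000 → (cmp)
[1] flags=0000 CS?F → skip
[2] flags=0000 MI?F → skip
[3] flags=0000 GT?T → r2=0x45
[4] flags=0010 → (cmp)
[5] flags=0010 LS?F → skip
[6] flags=0010 LT?F → skip
[7] flags=0010 NE?T → r1=0x71
[8] flags=0010 → (cmp)
[9] flags=0010 LT?F → skip
[10] flags=0010 GT?T → r1=0xcb

EXEC = [3,7,10]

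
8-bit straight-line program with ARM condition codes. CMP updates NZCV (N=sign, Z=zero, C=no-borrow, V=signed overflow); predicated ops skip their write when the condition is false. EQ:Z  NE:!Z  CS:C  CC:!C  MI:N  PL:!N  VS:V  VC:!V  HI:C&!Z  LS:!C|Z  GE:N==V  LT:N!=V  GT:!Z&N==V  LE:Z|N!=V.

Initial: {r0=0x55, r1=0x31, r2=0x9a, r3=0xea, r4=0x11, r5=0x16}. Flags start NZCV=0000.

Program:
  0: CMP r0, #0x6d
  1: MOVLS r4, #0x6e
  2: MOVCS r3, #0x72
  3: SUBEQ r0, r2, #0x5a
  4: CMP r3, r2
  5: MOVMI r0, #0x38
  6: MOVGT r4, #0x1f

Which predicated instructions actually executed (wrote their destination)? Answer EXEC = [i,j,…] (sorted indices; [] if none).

[0] flags=1000 → (cmp)
[1] flags=1000 LS?T → r4=0x6e
[2] flags=1000 CS?F → skip
[3] flags=1000 EQ?F → skip
[4] flags=0010 → (cmp)
[5] flags=0010 MI?F → skip
[6] flags=0010 GT?T → r4=0x1f

EXEC = [1,6]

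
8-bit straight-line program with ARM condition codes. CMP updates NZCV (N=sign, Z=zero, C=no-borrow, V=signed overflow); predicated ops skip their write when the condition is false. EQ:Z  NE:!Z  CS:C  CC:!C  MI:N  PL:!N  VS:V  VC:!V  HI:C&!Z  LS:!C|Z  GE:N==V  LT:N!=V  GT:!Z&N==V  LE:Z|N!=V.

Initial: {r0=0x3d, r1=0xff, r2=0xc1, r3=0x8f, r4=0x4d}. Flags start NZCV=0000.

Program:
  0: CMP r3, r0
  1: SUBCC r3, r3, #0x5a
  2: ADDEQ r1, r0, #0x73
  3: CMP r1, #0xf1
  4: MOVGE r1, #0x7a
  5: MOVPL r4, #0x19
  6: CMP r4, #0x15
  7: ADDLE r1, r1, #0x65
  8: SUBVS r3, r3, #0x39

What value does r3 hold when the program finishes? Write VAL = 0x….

0: ✓ CMP  NZCV=0011
1: · SUBCC
2: · ADDEQ
3: ✓ CMP  NZCV=0010
4: ✓ MOVGE  r1←0x7a
5: ✓ MOVPL  r4←0x19
6: ✓ CMP  NZCV=0010
7: · ADDLE
8: · SUBVS

VAL = 0x8f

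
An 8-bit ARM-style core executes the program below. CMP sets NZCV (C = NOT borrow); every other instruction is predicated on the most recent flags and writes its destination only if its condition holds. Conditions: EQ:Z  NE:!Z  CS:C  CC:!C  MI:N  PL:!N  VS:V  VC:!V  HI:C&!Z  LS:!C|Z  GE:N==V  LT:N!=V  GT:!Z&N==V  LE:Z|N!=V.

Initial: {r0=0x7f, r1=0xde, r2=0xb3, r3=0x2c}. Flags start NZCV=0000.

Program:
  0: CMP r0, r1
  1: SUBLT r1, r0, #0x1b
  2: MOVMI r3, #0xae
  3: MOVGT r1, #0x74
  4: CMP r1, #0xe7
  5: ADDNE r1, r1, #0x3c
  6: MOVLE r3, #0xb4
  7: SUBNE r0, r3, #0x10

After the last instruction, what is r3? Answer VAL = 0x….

[0] flags=1001 → (cmp)
[1] flags=1001 LT?F → skip
[2] flags=1001 MI?T → r3=0xae
[3] flags=1001 GT?T → r1=0x74
[4] flags=1001 → (cmp)
[5] flags=1001 NE?T → r1=0xb0
[6] flags=1001 LE?F → skip
[7] flags=1001 NE?T → r0=0x9e

VAL = 0xae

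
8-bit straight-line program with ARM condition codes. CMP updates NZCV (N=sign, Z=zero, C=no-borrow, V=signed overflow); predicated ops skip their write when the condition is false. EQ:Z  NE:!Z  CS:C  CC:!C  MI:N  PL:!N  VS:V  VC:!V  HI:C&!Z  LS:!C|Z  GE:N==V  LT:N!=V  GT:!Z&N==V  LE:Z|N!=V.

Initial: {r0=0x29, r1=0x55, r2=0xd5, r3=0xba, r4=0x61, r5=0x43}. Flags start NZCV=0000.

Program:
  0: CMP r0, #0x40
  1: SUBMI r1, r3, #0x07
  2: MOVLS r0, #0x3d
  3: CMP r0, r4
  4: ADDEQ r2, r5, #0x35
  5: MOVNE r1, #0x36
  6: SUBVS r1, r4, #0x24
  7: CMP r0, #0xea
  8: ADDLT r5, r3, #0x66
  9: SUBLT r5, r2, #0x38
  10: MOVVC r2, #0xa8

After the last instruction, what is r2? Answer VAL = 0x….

VAL = 0xa8

[0] flags=1000 → (cmp)
[1] flags=1000 MI?T → r1=0xb3
[2] flags=1000 LS?T → r0=0x3d
[3] flags=1000 → (cmp)
[4] flags=1000 EQ?F → skip
[5] flags=1000 NE?T → r1=0x36
[6] flags=1000 VS?F → skip
[7] flags=0000 → (cmp)
[8] flags=0000 LT?F → skip
[9] flags=0000 LT?F → skip
[10] flags=0000 VC?T → r2=0xa8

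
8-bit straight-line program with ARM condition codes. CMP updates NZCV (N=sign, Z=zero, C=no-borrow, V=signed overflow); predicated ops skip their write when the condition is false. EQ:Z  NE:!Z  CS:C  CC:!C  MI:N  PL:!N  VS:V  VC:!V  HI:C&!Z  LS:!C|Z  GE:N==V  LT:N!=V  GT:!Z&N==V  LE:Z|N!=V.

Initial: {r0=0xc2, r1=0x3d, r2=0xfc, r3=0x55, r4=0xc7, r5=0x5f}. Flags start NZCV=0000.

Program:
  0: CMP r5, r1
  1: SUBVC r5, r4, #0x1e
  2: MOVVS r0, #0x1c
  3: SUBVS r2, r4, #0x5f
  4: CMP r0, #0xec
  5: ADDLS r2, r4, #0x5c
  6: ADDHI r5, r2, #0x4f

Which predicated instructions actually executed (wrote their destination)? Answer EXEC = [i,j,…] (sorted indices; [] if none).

EXEC = [1,5]

[0] flags=0010 → (cmp)
[1] flags=0010 VC?T → r5=0xa9
[2] flags=0010 VS?F → skip
[3] flags=0010 VS?F → skip
[4] flags=1000 → (cmp)
[5] flags=1000 LS?T → r2=0x23
[6] flags=1000 HI?F → skip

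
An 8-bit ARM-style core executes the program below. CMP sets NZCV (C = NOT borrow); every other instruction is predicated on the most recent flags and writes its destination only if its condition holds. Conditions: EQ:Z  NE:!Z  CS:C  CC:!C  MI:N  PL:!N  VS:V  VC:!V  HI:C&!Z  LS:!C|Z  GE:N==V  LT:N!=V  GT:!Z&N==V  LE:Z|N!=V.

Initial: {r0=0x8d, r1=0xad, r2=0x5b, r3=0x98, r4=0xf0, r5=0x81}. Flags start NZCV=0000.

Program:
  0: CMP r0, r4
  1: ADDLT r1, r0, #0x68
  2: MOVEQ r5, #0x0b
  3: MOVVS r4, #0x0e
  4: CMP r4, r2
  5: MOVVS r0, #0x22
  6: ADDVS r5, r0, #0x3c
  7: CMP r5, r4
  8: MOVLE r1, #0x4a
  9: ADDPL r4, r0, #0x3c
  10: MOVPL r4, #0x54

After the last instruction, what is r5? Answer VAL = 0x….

VAL = 0x81

[0] flags=1000 → (cmp)
[1] flags=1000 LT?T → r1=0xf5
[2] flags=1000 EQ?F → skip
[3] flags=1000 VS?F → skip
[4] flags=1010 → (cmp)
[5] flags=1010 VS?F → skip
[6] flags=1010 VS?F → skip
[7] flags=1000 → (cmp)
[8] flags=1000 LE?T → r1=0x4a
[9] flags=1000 PL?F → skip
[10] flags=1000 PL?F → skip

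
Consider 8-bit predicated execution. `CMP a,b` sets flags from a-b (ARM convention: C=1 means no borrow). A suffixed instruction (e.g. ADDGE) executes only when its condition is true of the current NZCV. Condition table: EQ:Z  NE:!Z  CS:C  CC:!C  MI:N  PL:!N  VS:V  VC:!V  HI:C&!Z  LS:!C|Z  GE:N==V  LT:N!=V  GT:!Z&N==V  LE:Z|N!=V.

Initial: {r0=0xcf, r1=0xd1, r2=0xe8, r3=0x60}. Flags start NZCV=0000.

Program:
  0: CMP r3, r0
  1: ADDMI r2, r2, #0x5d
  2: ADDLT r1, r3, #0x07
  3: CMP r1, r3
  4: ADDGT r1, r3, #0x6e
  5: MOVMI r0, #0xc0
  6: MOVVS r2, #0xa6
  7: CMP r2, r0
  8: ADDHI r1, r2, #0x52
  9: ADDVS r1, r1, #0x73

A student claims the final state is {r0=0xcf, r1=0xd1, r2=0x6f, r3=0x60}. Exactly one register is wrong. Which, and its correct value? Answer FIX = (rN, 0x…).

FIX = (r2, 0xa6)

0: ✓ CMP  NZCV=1001
1: ✓ ADDMI  r2←0x45
2: · ADDLT
3: ✓ CMP  NZCV=0011
4: · ADDGT
5: · MOVMI
6: ✓ MOVVS  r2←0xa6
7: ✓ CMP  NZCV=1000
8: · ADDHI
9: · ADDVS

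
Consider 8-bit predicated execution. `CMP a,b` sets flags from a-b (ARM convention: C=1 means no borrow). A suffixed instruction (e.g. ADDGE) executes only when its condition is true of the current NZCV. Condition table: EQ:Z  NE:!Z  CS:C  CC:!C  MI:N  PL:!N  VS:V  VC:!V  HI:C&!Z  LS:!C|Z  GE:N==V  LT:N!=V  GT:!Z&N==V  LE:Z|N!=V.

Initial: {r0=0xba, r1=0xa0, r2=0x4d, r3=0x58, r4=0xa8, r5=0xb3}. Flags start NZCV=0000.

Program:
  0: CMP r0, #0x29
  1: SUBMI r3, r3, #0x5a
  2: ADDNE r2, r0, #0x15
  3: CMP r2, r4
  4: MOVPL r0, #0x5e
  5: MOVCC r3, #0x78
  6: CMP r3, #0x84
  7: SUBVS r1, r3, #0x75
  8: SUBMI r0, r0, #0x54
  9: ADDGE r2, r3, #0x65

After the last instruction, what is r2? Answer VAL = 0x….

[0] flags=1010 → (cmp)
[1] flags=1010 MI?T → r3=0xfe
[2] flags=1010 NE?T → r2=0xcf
[3] flags=0010 → (cmp)
[4] flags=0010 PL?T → r0=0x5e
[5] flags=0010 CC?F → skip
[6] flags=0010 → (cmp)
[7] flags=0010 VS?F → skip
[8] flags=0010 MI?F → skip
[9] flags=0010 GE?T → r2=0x63

VAL = 0x63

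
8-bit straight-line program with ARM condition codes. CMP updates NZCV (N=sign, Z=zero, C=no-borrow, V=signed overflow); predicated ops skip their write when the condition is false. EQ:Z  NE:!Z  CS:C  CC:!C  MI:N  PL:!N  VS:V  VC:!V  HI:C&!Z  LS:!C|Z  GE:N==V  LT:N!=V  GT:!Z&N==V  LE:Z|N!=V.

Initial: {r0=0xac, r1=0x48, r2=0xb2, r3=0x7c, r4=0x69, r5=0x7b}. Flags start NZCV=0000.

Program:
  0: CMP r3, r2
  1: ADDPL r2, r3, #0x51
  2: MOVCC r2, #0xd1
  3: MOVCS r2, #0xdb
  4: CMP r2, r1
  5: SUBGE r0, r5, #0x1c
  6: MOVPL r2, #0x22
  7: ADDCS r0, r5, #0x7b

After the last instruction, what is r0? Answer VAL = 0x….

VAL = 0xf6

[0] flags=1001 → (cmp)
[1] flags=1001 PL?F → skip
[2] flags=1001 CC?T → r2=0xd1
[3] flags=1001 CS?F → skip
[4] flags=1010 → (cmp)
[5] flags=1010 GE?F → skip
[6] flags=1010 PL?F → skip
[7] flags=1010 CS?T → r0=0xf6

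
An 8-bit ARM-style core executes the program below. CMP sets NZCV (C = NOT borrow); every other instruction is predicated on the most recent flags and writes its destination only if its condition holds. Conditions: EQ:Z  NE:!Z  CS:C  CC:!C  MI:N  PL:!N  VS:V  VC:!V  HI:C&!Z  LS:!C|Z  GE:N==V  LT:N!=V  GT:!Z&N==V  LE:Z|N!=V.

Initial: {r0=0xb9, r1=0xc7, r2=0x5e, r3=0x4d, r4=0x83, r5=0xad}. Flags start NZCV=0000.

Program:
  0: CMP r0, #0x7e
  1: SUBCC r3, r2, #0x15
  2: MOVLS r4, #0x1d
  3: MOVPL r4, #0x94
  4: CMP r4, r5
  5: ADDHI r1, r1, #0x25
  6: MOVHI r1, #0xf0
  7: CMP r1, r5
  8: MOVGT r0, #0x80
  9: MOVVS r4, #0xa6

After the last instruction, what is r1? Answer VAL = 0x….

VAL = 0xc7

0: ✓ CMP  NZCV=0011
1: · SUBCC
2: · MOVLS
3: ✓ MOVPL  r4←0x94
4: ✓ CMP  NZCV=1000
5: · ADDHI
6: · MOVHI
7: ✓ CMP  NZCV=0010
8: ✓ MOVGT  r0←0x80
9: · MOVVS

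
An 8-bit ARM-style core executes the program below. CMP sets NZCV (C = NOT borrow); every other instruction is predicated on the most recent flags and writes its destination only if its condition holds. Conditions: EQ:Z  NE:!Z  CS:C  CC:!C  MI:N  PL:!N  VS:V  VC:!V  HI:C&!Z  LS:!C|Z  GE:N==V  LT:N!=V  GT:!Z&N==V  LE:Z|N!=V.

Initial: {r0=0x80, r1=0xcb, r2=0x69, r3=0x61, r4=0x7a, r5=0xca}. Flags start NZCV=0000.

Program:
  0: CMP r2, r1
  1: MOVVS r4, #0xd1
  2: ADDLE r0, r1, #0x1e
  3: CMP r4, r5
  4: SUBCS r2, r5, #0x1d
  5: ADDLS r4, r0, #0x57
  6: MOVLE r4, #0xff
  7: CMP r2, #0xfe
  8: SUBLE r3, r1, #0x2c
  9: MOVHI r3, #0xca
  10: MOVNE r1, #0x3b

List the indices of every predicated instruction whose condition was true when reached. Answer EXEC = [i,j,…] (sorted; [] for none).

0: ✓ CMP  NZCV=1001
1: ✓ MOVVS  r4←0xd1
2: · ADDLE
3: ✓ CMP  NZCV=0010
4: ✓ SUBCS  r2←0xad
5: · ADDLS
6: · MOVLE
7: ✓ CMP  NZCV=1000
8: ✓ SUBLE  r3←0x9f
9: · MOVHI
10: ✓ MOVNE  r1←0x3b

EXEC = [1,4,8,10]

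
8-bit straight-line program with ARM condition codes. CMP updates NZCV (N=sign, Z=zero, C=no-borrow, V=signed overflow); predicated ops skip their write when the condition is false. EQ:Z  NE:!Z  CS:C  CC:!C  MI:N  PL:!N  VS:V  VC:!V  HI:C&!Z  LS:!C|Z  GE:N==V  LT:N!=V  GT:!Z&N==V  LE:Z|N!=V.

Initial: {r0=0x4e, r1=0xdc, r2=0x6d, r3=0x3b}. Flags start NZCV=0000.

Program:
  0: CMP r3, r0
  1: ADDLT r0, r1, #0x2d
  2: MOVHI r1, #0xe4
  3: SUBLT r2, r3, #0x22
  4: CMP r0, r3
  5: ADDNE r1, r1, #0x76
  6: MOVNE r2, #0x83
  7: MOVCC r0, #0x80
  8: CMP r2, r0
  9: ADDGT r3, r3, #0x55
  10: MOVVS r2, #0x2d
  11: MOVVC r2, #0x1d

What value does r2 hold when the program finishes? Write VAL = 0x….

VAL = 0x1d

[0] flags=1000 → (cmp)
[1] flags=1000 LT?T → r0=0x09
[2] flags=1000 HI?F → skip
[3] flags=1000 LT?T → r2=0x19
[4] flags=1000 → (cmp)
[5] flags=1000 NE?T → r1=0x52
[6] flags=1000 NE?T → r2=0x83
[7] flags=1000 CC?T → r0=0x80
[8] flags=0010 → (cmp)
[9] flags=0010 GT?T → r3=0x90
[10] flags=0010 VS?F → skip
[11] flags=0010 VC?T → r2=0x1d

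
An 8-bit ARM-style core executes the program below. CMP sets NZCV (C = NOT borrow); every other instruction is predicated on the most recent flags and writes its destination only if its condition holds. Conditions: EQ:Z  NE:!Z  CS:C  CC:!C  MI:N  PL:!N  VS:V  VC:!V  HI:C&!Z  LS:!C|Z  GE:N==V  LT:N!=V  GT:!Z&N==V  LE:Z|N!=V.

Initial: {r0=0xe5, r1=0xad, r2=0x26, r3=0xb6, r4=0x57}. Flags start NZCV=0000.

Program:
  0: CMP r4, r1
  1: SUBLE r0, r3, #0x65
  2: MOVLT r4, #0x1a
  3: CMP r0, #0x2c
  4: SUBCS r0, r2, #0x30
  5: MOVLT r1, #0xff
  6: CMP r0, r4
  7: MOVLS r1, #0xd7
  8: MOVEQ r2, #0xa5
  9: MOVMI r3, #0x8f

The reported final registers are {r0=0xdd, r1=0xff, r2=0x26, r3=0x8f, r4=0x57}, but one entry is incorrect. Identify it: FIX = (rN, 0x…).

FIX = (r0, 0xf6)

[0] flags=1001 → (cmp)
[1] flags=1001 LE?F → skip
[2] flags=1001 LT?F → skip
[3] flags=1010 → (cmp)
[4] flags=1010 CS?T → r0=0xf6
[5] flags=1010 LT?T → r1=0xff
[6] flags=1010 → (cmp)
[7] flags=1010 LS?F → skip
[8] flags=1010 EQ?F → skip
[9] flags=1010 MI?T → r3=0x8f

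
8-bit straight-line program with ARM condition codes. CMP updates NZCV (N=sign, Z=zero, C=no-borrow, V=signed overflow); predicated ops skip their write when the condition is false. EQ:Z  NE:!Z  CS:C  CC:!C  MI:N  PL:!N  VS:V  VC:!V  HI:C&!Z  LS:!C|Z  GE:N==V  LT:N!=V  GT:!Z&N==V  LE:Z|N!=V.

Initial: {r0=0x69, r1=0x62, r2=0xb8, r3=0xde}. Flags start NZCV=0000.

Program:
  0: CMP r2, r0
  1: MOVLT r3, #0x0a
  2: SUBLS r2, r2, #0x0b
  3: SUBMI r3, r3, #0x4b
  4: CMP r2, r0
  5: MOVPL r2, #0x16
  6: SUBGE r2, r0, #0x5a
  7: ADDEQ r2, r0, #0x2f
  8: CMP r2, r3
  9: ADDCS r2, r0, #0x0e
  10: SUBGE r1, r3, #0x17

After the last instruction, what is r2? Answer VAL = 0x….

VAL = 0x77

0: ✓ CMP  NZCV=0011
1: ✓ MOVLT  r3←0x0a
2: · SUBLS
3: · SUBMI
4: ✓ CMP  NZCV=0011
5: ✓ MOVPL  r2←0x16
6: · SUBGE
7: · ADDEQ
8: ✓ CMP  NZCV=0010
9: ✓ ADDCS  r2←0x77
10: ✓ SUBGE  r1←0xf3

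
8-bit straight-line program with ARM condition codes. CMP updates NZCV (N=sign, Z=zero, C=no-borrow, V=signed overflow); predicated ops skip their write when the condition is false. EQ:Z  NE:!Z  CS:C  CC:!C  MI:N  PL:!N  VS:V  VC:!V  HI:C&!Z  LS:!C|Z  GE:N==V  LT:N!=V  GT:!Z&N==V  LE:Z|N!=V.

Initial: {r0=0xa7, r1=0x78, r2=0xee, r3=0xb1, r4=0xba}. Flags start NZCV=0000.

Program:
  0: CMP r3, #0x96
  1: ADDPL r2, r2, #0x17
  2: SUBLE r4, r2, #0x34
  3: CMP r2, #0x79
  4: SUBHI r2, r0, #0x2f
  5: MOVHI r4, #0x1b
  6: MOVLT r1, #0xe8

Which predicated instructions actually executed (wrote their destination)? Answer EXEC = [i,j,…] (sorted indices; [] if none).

[0] flags=0010 → (cmp)
[1] flags=0010 PL?T → r2=0x05
[2] flags=0010 LE?F → skip
[3] flags=1000 → (cmp)
[4] flags=1000 HI?F → skip
[5] flags=1000 HI?F → skip
[6] flags=1000 LT?T → r1=0xe8

EXEC = [1,6]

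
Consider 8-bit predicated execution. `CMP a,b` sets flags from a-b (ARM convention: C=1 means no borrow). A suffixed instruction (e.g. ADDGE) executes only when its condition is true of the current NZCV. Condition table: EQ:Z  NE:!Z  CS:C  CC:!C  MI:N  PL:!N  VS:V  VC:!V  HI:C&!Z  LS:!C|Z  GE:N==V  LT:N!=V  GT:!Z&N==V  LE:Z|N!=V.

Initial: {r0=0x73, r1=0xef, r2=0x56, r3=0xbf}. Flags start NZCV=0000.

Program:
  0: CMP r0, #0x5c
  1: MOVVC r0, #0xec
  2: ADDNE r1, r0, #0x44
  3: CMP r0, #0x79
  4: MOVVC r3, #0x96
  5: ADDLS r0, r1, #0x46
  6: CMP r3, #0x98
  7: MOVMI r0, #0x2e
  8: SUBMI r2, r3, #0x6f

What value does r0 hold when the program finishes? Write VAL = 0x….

VAL = 0xec

[0] flags=0010 → (cmp)
[1] flags=0010 VC?T → r0=0xec
[2] flags=0010 NE?T → r1=0x30
[3] flags=0011 → (cmp)
[4] flags=0011 VC?F → skip
[5] flags=0011 LS?F → skip
[6] flags=0010 → (cmp)
[7] flags=0010 MI?F → skip
[8] flags=0010 MI?F → skip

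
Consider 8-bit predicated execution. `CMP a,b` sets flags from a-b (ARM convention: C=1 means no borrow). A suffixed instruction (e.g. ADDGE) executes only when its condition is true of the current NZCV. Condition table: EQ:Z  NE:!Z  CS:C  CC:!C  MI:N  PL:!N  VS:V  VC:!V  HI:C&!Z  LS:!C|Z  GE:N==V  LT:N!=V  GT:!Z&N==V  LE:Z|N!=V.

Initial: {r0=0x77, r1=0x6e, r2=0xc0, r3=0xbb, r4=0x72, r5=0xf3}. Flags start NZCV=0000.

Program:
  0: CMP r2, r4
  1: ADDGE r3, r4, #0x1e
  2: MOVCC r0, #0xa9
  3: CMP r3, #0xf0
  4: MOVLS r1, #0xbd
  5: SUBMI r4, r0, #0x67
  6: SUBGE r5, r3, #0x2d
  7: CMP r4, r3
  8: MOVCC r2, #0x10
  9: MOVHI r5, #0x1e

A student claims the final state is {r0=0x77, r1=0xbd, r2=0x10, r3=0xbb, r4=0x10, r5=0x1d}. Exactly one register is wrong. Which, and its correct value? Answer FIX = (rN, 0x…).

FIX = (r5, 0xf3)

[0] flags=0011 → (cmp)
[1] flags=0011 GE?F → skip
[2] flags=0011 CC?F → skip
[3] flags=1000 → (cmp)
[4] flags=1000 LS?T → r1=0xbd
[5] flags=1000 MI?T → r4=0x10
[6] flags=1000 GE?F → skip
[7] flags=0000 → (cmp)
[8] flags=0000 CC?T → r2=0x10
[9] flags=0000 HI?F → skip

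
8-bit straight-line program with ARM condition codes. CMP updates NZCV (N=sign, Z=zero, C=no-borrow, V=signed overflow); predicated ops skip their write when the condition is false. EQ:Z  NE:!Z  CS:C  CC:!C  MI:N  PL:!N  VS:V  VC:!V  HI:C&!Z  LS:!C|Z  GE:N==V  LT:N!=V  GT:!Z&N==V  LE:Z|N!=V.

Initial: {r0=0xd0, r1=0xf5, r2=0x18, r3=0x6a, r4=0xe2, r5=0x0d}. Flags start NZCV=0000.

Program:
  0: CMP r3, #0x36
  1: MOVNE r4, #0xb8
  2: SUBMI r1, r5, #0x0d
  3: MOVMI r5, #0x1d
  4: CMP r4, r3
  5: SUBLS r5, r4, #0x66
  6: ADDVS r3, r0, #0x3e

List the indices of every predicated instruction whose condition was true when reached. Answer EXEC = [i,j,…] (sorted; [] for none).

[0] flags=0010 → (cmp)
[1] flags=0010 NE?T → r4=0xb8
[2] flags=0010 MI?F → skip
[3] flags=0010 MI?F → skip
[4] flags=0011 → (cmp)
[5] flags=0011 LS?F → skip
[6] flags=0011 VS?T → r3=0x0e

EXEC = [1,6]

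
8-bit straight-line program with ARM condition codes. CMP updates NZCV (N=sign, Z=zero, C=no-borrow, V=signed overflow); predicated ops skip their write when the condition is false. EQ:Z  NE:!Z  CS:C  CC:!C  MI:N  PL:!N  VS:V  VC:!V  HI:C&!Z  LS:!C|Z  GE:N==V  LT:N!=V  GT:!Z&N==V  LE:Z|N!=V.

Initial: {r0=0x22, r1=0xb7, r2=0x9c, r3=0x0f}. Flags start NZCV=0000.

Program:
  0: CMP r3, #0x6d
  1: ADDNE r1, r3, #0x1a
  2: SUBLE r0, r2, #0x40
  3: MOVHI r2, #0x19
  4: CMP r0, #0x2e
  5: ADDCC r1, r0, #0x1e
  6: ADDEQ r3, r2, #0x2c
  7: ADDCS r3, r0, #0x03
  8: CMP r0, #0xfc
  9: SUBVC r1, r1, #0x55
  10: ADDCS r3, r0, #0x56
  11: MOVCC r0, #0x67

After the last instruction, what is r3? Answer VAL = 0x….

VAL = 0x5f

0: ✓ CMP  NZCV=1000
1: ✓ ADDNE  r1←0x29
2: ✓ SUBLE  r0←0x5c
3: · MOVHI
4: ✓ CMP  NZCV=0010
5: · ADDCC
6: · ADDEQ
7: ✓ ADDCS  r3←0x5f
8: ✓ CMP  NZCV=0000
9: ✓ SUBVC  r1←0xd4
10: · ADDCS
11: ✓ MOVCC  r0←0x67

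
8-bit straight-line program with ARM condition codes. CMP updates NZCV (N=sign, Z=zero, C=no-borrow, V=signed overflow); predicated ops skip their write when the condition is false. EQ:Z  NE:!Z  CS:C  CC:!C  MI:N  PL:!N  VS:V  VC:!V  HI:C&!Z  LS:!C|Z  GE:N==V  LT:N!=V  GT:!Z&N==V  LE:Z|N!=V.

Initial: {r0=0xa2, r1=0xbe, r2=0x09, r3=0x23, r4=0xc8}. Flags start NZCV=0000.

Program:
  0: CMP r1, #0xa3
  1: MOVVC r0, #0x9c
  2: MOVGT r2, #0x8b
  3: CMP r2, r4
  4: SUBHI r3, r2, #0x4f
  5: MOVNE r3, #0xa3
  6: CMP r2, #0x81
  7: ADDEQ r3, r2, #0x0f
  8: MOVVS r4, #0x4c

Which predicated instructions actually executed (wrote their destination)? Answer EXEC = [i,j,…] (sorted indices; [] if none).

EXEC = [1,2,5]

[0] flags=0010 → (cmp)
[1] flags=0010 VC?T → r0=0x9c
[2] flags=0010 GT?T → r2=0x8b
[3] flags=1000 → (cmp)
[4] flags=1000 HI?F → skip
[5] flags=1000 NE?T → r3=0xa3
[6] flags=0010 → (cmp)
[7] flags=0010 EQ?F → skip
[8] flags=0010 VS?F → skip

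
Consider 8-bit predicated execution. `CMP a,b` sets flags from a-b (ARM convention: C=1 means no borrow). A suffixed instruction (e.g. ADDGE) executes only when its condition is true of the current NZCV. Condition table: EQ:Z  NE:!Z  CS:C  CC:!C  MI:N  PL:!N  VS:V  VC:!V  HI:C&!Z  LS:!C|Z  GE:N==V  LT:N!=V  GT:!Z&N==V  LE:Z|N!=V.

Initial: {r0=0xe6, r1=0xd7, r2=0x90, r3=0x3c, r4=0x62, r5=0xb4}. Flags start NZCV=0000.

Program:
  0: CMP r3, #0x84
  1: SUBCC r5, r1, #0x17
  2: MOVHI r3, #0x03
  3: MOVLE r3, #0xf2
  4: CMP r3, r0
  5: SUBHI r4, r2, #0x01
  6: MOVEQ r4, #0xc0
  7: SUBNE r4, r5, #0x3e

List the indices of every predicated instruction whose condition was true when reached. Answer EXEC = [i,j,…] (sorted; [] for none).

EXEC = [1,7]

0: ✓ CMP  NZCV=1001
1: ✓ SUBCC  r5←0xc0
2: · MOVHI
3: · MOVLE
4: ✓ CMP  NZCV=0000
5: · SUBHI
6: · MOVEQ
7: ✓ SUBNE  r4←0x82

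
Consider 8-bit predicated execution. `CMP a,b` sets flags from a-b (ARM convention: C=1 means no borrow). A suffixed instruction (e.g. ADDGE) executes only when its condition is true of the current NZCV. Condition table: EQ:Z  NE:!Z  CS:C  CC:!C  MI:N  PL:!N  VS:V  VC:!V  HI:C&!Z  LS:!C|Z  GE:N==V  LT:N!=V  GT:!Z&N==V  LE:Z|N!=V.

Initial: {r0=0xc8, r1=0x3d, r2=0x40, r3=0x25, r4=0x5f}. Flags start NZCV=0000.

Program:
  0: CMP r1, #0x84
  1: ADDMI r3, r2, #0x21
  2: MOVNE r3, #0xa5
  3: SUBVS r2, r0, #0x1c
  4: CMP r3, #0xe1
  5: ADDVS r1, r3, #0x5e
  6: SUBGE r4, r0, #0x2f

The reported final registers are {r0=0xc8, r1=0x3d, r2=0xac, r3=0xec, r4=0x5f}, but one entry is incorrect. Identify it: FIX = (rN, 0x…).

FIX = (r3, 0xa5)

0: ✓ CMP  NZCV=1001
1: ✓ ADDMI  r3←0x61
2: ✓ MOVNE  r3←0xa5
3: ✓ SUBVS  r2←0xac
4: ✓ CMP  NZCV=1000
5: · ADDVS
6: · SUBGE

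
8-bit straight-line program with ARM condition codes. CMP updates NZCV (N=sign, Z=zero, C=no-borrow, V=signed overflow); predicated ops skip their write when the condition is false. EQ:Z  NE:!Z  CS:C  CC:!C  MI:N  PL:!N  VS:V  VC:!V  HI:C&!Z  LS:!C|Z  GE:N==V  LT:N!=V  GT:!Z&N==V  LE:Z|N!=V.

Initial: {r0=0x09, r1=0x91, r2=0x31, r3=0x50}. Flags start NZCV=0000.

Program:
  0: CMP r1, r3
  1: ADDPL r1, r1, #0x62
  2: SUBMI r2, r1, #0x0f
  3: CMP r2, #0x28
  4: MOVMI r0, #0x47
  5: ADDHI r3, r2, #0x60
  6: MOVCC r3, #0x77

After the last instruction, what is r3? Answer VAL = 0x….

[0] flags=0011 → (cmp)
[1] flags=0011 PL?T → r1=0xf3
[2] flags=0011 MI?F → skip
[3] flags=0010 → (cmp)
[4] flags=0010 MI?F → skip
[5] flags=0010 HI?T → r3=0x91
[6] flags=0010 CC?F → skip

VAL = 0x91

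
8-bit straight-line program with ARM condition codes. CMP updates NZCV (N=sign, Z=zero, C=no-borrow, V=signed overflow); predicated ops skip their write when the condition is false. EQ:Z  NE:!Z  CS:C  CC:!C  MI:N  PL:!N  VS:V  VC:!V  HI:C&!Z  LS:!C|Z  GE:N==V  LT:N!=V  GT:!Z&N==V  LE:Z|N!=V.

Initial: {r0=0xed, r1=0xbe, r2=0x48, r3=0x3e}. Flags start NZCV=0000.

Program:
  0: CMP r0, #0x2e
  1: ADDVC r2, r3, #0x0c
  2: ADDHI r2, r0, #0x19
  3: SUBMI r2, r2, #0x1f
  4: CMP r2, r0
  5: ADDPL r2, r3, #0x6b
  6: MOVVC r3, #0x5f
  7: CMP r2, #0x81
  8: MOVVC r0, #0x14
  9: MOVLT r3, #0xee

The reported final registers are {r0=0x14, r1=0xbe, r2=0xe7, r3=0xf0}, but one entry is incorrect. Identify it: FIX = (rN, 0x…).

0: ✓ CMP  NZCV=1010
1: ✓ ADDVC  r2←0x4a
2: ✓ ADDHI  r2←0x06
3: ✓ SUBMI  r2←0xe7
4: ✓ CMP  NZCV=1000
5: · ADDPL
6: ✓ MOVVC  r3←0x5f
7: ✓ CMP  NZCV=0010
8: ✓ MOVVC  r0←0x14
9: · MOVLT

FIX = (r3, 0x5f)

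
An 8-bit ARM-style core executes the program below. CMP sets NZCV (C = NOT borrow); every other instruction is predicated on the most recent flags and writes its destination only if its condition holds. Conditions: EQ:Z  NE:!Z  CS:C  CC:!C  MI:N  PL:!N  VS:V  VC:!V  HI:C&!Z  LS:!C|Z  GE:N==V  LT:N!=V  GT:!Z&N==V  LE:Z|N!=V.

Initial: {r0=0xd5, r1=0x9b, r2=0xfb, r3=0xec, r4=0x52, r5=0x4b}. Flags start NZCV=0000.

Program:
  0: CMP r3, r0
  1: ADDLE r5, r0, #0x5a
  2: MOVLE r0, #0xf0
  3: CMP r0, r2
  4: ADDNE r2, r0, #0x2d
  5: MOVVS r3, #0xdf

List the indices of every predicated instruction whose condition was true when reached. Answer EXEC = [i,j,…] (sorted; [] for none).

0: ✓ CMP  NZCV=0010
1: · ADDLE
2: · MOVLE
3: ✓ CMP  NZCV=1000
4: ✓ ADDNE  r2←0x02
5: · MOVVS

EXEC = [4]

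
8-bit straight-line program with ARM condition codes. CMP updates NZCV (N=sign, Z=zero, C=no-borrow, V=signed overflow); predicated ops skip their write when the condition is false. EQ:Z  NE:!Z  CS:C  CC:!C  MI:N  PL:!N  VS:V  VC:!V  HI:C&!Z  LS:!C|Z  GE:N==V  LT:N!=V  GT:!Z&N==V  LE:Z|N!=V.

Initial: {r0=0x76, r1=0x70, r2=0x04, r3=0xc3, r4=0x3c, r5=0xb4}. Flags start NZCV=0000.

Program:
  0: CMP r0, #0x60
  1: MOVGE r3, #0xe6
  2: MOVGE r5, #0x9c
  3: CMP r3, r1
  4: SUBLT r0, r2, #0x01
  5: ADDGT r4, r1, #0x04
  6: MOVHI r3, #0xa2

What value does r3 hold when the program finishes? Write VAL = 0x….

VAL = 0xa2

0: ✓ CMP  NZCV=0010
1: ✓ MOVGE  r3←0xe6
2: ✓ MOVGE  r5←0x9c
3: ✓ CMP  NZCV=0011
4: ✓ SUBLT  r0←0x03
5: · ADDGT
6: ✓ MOVHI  r3←0xa2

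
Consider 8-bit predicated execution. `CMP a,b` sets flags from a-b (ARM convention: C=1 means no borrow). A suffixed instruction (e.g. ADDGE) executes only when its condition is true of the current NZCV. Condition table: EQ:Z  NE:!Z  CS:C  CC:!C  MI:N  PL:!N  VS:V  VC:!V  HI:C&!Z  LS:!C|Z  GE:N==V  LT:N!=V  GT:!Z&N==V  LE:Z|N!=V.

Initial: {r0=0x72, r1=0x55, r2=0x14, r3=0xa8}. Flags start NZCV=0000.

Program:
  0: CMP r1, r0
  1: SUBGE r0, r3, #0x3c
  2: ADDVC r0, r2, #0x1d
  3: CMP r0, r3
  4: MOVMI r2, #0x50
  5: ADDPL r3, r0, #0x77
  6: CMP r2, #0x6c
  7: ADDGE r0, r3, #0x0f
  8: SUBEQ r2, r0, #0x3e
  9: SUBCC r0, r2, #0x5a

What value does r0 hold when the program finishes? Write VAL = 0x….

0: ✓ CMP  NZCV=1000
1: · SUBGE
2: ✓ ADDVC  r0←0x31
3: ✓ CMP  NZCV=1001
4: ✓ MOVMI  r2←0x50
5: · ADDPL
6: ✓ CMP  NZCV=1000
7: · ADDGE
8: · SUBEQ
9: ✓ SUBCC  r0←0xf6

VAL = 0xf6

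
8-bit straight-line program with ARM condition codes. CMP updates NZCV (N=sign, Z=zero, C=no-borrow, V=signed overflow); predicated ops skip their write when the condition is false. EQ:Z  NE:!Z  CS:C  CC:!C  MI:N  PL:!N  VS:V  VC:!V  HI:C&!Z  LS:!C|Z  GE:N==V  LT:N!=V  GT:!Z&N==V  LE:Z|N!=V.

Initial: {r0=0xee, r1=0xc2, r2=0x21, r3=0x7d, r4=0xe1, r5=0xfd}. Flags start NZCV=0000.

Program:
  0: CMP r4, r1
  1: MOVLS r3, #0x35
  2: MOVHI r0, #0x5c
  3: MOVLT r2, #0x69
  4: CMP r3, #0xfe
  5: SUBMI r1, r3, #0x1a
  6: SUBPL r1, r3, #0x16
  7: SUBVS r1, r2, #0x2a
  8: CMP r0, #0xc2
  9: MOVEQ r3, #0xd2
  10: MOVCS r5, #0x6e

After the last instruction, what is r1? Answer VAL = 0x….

0: ✓ CMP  NZCV=0010
1: · MOVLS
2: ✓ MOVHI  r0←0x5c
3: · MOVLT
4: ✓ CMP  NZCV=0000
5: · SUBMI
6: ✓ SUBPL  r1←0x67
7: · SUBVS
8: ✓ CMP  NZCV=1001
9: · MOVEQ
10: · MOVCS

VAL = 0x67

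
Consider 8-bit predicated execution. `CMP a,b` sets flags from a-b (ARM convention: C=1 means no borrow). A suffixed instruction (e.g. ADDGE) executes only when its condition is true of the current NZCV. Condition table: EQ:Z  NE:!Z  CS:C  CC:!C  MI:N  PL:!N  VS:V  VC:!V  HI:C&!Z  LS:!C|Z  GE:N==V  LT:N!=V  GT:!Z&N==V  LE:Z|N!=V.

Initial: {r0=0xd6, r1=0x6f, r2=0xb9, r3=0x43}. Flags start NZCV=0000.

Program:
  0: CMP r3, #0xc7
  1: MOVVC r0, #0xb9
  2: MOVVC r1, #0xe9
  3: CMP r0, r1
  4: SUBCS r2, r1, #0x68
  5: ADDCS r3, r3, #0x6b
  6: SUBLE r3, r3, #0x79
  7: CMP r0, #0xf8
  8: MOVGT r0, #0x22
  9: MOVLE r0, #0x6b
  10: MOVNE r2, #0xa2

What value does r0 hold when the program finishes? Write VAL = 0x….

VAL = 0x6b

[0] flags=0000 → (cmp)
[1] flags=0000 VC?T → r0=0xb9
[2] flags=0000 VC?T → r1=0xe9
[3] flags=1000 → (cmp)
[4] flags=1000 CS?F → skip
[5] flags=1000 CS?F → skip
[6] flags=1000 LE?T → r3=0xca
[7] flags=1000 → (cmp)
[8] flags=1000 GT?F → skip
[9] flags=1000 LE?T → r0=0x6b
[10] flags=1000 NE?T → r2=0xa2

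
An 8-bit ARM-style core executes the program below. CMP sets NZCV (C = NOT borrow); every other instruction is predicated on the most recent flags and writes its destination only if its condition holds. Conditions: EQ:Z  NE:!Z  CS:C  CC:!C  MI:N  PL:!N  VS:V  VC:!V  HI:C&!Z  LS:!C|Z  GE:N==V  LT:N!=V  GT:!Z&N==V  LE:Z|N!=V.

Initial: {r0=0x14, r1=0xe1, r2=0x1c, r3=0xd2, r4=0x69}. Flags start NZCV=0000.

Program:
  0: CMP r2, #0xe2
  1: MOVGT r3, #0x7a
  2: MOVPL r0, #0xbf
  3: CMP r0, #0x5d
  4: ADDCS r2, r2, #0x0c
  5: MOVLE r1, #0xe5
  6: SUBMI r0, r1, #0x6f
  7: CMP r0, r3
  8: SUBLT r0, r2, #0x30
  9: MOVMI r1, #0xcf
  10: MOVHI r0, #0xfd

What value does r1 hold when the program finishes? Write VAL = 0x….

[0] flags=0000 → (cmp)
[1] flags=0000 GT?T → r3=0x7a
[2] flags=0000 PL?T → r0=0xbf
[3] flags=0011 → (cmp)
[4] flags=0011 CS?T → r2=0x28
[5] flags=0011 LE?T → r1=0xe5
[6] flags=0011 MI?F → skip
[7] flags=0011 → (cmp)
[8] flags=0011 LT?T → r0=0xf8
[9] flags=0011 MI?F → skip
[10] flags=0011 HI?T → r0=0xfd

VAL = 0xe5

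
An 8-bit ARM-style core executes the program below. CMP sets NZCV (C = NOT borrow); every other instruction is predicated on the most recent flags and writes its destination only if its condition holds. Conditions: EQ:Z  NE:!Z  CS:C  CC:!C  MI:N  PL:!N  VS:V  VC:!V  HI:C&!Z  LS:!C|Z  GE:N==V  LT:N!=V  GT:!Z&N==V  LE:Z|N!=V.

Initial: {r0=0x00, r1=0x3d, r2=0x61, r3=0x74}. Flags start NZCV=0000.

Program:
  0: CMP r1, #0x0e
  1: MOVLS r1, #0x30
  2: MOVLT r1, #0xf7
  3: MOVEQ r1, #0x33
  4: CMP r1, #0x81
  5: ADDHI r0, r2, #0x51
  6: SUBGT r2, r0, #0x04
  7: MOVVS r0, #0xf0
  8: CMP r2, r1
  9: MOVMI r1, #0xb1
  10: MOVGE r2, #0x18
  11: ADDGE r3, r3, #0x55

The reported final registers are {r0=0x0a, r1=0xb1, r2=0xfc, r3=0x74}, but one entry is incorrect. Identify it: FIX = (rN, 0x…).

[0] flags=0010 → (cmp)
[1] flags=0010 LS?F → skip
[2] flags=0010 LT?F → skip
[3] flags=0010 EQ?F → skip
[4] flags=1001 → (cmp)
[5] flags=1001 HI?F → skip
[6] flags=1001 GT?T → r2=0xfc
[7] flags=1001 VS?T → r0=0xf0
[8] flags=1010 → (cmp)
[9] flags=1010 MI?T → r1=0xb1
[10] flags=1010 GE?F → skip
[11] flags=1010 GE?F → skip

FIX = (r0, 0xf0)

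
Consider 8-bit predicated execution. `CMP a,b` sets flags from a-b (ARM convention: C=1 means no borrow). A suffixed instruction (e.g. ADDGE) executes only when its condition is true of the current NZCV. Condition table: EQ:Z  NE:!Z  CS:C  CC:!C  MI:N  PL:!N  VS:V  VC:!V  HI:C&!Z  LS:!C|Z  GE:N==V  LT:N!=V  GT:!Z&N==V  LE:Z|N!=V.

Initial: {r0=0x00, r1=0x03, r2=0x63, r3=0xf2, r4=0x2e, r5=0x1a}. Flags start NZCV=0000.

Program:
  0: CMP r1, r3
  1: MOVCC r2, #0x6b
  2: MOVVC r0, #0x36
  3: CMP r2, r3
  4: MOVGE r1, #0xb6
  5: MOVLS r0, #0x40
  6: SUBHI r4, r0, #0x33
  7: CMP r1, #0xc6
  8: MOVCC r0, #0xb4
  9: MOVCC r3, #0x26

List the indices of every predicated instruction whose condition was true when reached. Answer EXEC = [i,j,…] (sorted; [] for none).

EXEC = [1,2,4,5,8,9]

[0] flags=0000 → (cmp)
[1] flags=0000 CC?T → r2=0x6b
[2] flags=0000 VC?T → r0=0x36
[3] flags=0000 → (cmp)
[4] flags=0000 GE?T → r1=0xb6
[5] flags=0000 LS?T → r0=0x40
[6] flags=0000 HI?F → skip
[7] flags=1000 → (cmp)
[8] flags=1000 CC?T → r0=0xb4
[9] flags=1000 CC?T → r3=0x26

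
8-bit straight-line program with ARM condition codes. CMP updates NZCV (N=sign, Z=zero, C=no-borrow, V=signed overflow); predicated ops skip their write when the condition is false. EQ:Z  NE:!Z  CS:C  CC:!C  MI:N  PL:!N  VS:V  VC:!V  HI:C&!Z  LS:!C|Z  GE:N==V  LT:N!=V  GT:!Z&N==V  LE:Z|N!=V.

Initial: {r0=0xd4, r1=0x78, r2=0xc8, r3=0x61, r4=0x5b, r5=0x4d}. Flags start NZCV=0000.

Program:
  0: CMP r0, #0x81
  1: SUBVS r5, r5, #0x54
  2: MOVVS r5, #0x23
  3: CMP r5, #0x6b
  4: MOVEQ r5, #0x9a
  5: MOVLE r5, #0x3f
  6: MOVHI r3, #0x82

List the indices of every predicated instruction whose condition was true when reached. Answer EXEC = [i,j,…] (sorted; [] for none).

EXEC = [5]

[0] flags=0010 → (cmp)
[1] flags=0010 VS?F → skip
[2] flags=0010 VS?F → skip
[3] flags=1000 → (cmp)
[4] flags=1000 EQ?F → skip
[5] flags=1000 LE?T → r5=0x3f
[6] flags=1000 HI?F → skip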